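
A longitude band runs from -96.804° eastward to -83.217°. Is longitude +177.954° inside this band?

Band width going east from -96.804° to -83.217°: ((-83.217 − -96.804) mod 360) = 13.587°.
Offset of +177.954° east of the west edge: ((177.954 − -96.804) mod 360) = 274.758°.
274.758° > 13.587° ⇒ outside.

No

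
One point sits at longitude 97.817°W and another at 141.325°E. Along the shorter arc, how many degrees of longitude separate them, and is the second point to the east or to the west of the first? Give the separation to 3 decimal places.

120.858° west

Raw difference: 141.325 − -97.817 = 239.142°.
Normalise into (−180°, 180°]: 239.142° − 360° = -120.858°.
Negative ⇒ the second point lies to the west; separation 120.858°.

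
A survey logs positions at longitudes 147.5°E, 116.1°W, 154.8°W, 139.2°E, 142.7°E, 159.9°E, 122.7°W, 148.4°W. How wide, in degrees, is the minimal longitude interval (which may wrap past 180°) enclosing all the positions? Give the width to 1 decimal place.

Sort the longitudes: -154.8°, -148.4°, -122.7°, -116.1°, +139.2°, +142.7°, +147.5°, +159.9°.
Eastward gaps between consecutive values (wrapping around): 6.4°, 25.7°, 6.6°, 255.3°, 3.5°, 4.8°, 12.4°, 45.3°.
Largest gap = 255.3° ⇒ minimal covering band is its complement: 360° − 255.3° = 104.7°.
Band runs from +139.2° eastward to -116.1°, crossing the antimeridian.

104.7°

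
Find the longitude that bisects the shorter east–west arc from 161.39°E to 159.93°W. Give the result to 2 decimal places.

179.27°W

Signed shortest Δλ from +161.39° to -159.93° is +38.68°.
Midpoint longitude = +161.39° + (+38.68°)/2 = +161.39° + 19.34° = +180.73°.
Normalise into (−180°, 180°]: -179.27°.
(The naïve average (+161.39 + -159.93)/2 = 0.73° is on the wrong side of the globe.)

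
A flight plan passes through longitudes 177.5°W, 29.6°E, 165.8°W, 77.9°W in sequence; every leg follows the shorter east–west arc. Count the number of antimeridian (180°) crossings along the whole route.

2

Leg 1: -177.5° → +29.6°, shortest Δλ = -152.9° (west) — crosses 180°.
Leg 2: +29.6° → -165.8°, shortest Δλ = 164.6° (east) — crosses 180°.
Leg 3: -165.8° → -77.9°, shortest Δλ = 87.9° (east) — does not cross 180°.
Total crossings: 2.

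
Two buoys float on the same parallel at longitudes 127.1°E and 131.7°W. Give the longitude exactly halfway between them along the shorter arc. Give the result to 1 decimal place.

177.7°E

Signed shortest Δλ from +127.1° to -131.7° is +101.2°.
Midpoint longitude = +127.1° + (+101.2°)/2 = +127.1° + 50.6° = +177.7°.
(The naïve average (+127.1 + -131.7)/2 = -2.3° is on the wrong side of the globe.)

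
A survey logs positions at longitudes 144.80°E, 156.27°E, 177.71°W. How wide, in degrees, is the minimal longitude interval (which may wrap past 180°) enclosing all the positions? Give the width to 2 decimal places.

37.49°

Sort the longitudes: -177.71°, +144.80°, +156.27°.
Eastward gaps between consecutive values (wrapping around): 322.51°, 11.47°, 26.02°.
Largest gap = 322.51° ⇒ minimal covering band is its complement: 360° − 322.51° = 37.49°.
Band runs from +144.80° eastward to -177.71°, crossing the antimeridian.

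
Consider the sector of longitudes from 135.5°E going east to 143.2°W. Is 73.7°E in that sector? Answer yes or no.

No

Band width going east from +135.5° to -143.2°: ((-143.2 − 135.5) mod 360) = 81.3°.
Offset of +73.7° east of the west edge: ((73.7 − 135.5) mod 360) = 298.2°.
298.2° > 81.3° ⇒ outside.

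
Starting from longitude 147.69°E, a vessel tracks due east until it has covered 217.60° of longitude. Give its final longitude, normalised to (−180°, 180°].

Start at +147.69°; shift +217.60° → +365.29°.
+365.29° lies outside (−180°, 180°]; subtract 360° → +5.29°.

5.29°E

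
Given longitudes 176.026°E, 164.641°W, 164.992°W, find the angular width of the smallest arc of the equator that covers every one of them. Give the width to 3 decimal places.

19.333°

Sort the longitudes: -164.992°, -164.641°, +176.026°.
Eastward gaps between consecutive values (wrapping around): 0.351°, 340.667°, 18.982°.
Largest gap = 340.667° ⇒ minimal covering band is its complement: 360° − 340.667° = 19.333°.
Band runs from +176.026° eastward to -164.641°, crossing the antimeridian.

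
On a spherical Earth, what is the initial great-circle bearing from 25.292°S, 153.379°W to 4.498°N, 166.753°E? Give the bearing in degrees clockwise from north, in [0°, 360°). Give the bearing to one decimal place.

301.9°

Δλ = 166.753 − -153.379 = 320.132°; wrapped into (−180°, 180°]: -39.868°.
θ = atan2( sin Δλ · cos φ₂ , cos φ₁ · sin φ₂ − sin φ₁ · cos φ₂ · cos Δλ )
  = atan2(-0.63905, 0.39781) = -58.098° → normalised to [0°, 360°): 301.902°.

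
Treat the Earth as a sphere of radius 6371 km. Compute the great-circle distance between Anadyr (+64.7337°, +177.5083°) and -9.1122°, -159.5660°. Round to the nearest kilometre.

8431 km

Δλ = -159.5660 − 177.5083 = -337.0743°; wrapped into (−180°, 180°]: 22.9257°.
Δφ = -9.1122 − 64.7337 = -73.8459°.
a = sin²(Δφ/2) + cos φ₁ · cos φ₂ · sin²(Δλ/2) = 0.377534.
c = 2·atan2(√a, √(1−a)) = 1.32335 rad → d = 6371·c ≈ 8431.04 km.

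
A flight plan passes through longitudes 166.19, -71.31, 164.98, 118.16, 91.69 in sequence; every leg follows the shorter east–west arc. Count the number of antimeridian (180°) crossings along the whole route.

2

Leg 1: +166.19° → -71.31°, shortest Δλ = 122.5° (east) — crosses 180°.
Leg 2: -71.31° → +164.98°, shortest Δλ = -123.71° (west) — crosses 180°.
Leg 3: +164.98° → +118.16°, shortest Δλ = -46.82° (west) — does not cross 180°.
Leg 4: +118.16° → +91.69°, shortest Δλ = -26.47° (west) — does not cross 180°.
Total crossings: 2.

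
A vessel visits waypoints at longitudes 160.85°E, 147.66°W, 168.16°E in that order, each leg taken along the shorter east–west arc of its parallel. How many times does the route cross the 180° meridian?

Leg 1: +160.85° → -147.66°, shortest Δλ = 51.49° (east) — crosses 180°.
Leg 2: -147.66° → +168.16°, shortest Δλ = -44.18° (west) — crosses 180°.
Total crossings: 2.

2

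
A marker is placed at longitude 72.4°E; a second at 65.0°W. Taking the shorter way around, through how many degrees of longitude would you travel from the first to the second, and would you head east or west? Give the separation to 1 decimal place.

Raw difference: -65.0 − 72.4 = -137.4°.
Normalise into (−180°, 180°]: -137.4° stays -137.4°.
Negative ⇒ the second point lies to the west; separation 137.4°.

137.4° west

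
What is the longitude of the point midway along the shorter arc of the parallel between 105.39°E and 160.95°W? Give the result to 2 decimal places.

152.22°E

Signed shortest Δλ from +105.39° to -160.95° is +93.66°.
Midpoint longitude = +105.39° + (+93.66°)/2 = +105.39° + 46.83° = +152.22°.
(The naïve average (+105.39 + -160.95)/2 = -27.78° is on the wrong side of the globe.)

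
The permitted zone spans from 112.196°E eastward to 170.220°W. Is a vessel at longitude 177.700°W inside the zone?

Yes

Band width going east from +112.196° to -170.220°: ((-170.220 − 112.196) mod 360) = 77.584°.
Offset of -177.700° east of the west edge: ((-177.700 − 112.196) mod 360) = 70.104°.
70.104° ≤ 77.584° ⇒ inside.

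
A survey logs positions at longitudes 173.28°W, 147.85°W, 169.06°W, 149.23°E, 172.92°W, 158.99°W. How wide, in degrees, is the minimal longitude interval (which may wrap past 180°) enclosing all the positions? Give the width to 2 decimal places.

Sort the longitudes: -173.28°, -172.92°, -169.06°, -158.99°, -147.85°, +149.23°.
Eastward gaps between consecutive values (wrapping around): 0.36°, 3.86°, 10.07°, 11.14°, 297.08°, 37.49°.
Largest gap = 297.08° ⇒ minimal covering band is its complement: 360° − 297.08° = 62.92°.
Band runs from +149.23° eastward to -147.85°, crossing the antimeridian.

62.92°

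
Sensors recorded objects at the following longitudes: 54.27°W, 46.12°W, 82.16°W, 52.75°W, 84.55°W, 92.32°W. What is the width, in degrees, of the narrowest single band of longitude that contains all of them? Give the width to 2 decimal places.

Sort the longitudes: -92.32°, -84.55°, -82.16°, -54.27°, -52.75°, -46.12°.
Eastward gaps between consecutive values (wrapping around): 7.77°, 2.39°, 27.89°, 1.52°, 6.63°, 313.80°.
Largest gap = 313.80° ⇒ minimal covering band is its complement: 360° − 313.80° = 46.20°.
Band runs from -92.32° eastward to -46.12°.

46.20°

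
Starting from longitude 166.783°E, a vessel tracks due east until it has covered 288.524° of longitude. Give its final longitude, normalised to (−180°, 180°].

95.307°E

Start at +166.783°; shift +288.524° → +455.307°.
+455.307° lies outside (−180°, 180°]; subtract 360° → +95.307°.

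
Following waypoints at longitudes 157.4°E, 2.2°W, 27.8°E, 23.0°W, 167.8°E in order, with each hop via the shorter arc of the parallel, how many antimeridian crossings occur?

1

Leg 1: +157.4° → -2.2°, shortest Δλ = -159.6° (west) — does not cross 180°.
Leg 2: -2.2° → +27.8°, shortest Δλ = 30.0° (east) — does not cross 180°.
Leg 3: +27.8° → -23.0°, shortest Δλ = -50.8° (west) — does not cross 180°.
Leg 4: -23.0° → +167.8°, shortest Δλ = -169.2° (west) — crosses 180°.
Total crossings: 1.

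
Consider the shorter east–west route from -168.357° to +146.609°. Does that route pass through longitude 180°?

Naïve |146.609 − -168.357| = 314.966° > 180°, so the shorter arc goes the other way round — across 180°.
Signed shortest Δλ = ((146.609 − -168.357 + 180) mod 360) − 180 = -45.034°.
Going west by 45.034° from -168.357° passes through 180° before reaching +146.609°.

Yes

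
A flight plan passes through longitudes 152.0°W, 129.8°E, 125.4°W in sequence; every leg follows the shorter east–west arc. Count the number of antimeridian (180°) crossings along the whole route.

2

Leg 1: -152.0° → +129.8°, shortest Δλ = -78.2° (west) — crosses 180°.
Leg 2: +129.8° → -125.4°, shortest Δλ = 104.8° (east) — crosses 180°.
Total crossings: 2.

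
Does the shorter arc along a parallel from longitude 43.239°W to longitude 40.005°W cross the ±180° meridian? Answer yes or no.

No

Signed shortest Δλ = ((-40.005 − -43.239 + 180) mod 360) − 180 = 3.234°.
Going east by 3.234° from -43.239° reaches -40.005° without touching 180°.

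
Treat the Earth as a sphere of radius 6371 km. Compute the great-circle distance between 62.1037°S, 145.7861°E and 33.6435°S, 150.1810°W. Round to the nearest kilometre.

Δλ = -150.1810 − 145.7861 = -295.9671°; wrapped into (−180°, 180°]: 64.0329°.
Δφ = -33.6435 − -62.1037 = 28.4602°.
a = sin²(Δφ/2) + cos φ₁ · cos φ₂ · sin²(Δλ/2) = 0.169905.
c = 2·atan2(√a, √(1−a)) = 0.84972 rad → d = 6371·c ≈ 5413.59 km.

5414 km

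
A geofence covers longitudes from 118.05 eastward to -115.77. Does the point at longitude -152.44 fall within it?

Yes

Band width going east from +118.05° to -115.77°: ((-115.77 − 118.05) mod 360) = 126.18°.
Offset of -152.44° east of the west edge: ((-152.44 − 118.05) mod 360) = 89.51°.
89.51° ≤ 126.18° ⇒ inside.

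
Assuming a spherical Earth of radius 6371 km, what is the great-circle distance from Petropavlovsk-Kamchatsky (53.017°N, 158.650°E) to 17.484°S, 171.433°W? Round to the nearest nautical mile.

Δλ = -171.433 − 158.650 = -330.083°; wrapped into (−180°, 180°]: 29.917°.
Δφ = -17.484 − 53.017 = -70.501°.
a = sin²(Δφ/2) + cos φ₁ · cos φ₂ · sin²(Δλ/2) = 0.371334.
c = 2·atan2(√a, √(1−a)) = 1.31054 rad → d = 6371·c ≈ 8349.42 km ≈ 4508.33 nmi.

4508 nmi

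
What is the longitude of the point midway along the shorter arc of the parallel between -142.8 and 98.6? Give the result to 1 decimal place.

+157.9°

Signed shortest Δλ from -142.8° to +98.6° is -118.6°.
Midpoint longitude = -142.8° + (-118.6°)/2 = -142.8° − 59.3° = -202.1°.
Normalise into (−180°, 180°]: +157.9°.
(The naïve average (-142.8 + +98.6)/2 = -22.1° is on the wrong side of the globe.)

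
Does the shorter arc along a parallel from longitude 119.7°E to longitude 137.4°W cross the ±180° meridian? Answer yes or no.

Yes

Naïve |-137.4 − 119.7| = 257.1° > 180°, so the shorter arc goes the other way round — across 180°.
Signed shortest Δλ = ((-137.4 − 119.7 + 180) mod 360) − 180 = 102.9°.
Going east by 102.9° from +119.7° passes through 180° before reaching -137.4°.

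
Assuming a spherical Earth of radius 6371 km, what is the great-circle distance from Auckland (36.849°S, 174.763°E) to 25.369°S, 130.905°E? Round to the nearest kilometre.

Δλ = 130.905 − 174.763 = -43.858°.
Δφ = -25.369 − -36.849 = 11.480°.
a = sin²(Δφ/2) + cos φ₁ · cos φ₂ · sin²(Δλ/2) = 0.110847.
c = 2·atan2(√a, √(1−a)) = 0.67883 rad → d = 6371·c ≈ 4324.85 km.

4325 km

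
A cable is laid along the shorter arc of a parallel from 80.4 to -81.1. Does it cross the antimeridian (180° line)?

No

Signed shortest Δλ = ((-81.1 − 80.4 + 180) mod 360) − 180 = -161.5°.
Going west by 161.5° from +80.4° reaches -81.1° without touching 180°.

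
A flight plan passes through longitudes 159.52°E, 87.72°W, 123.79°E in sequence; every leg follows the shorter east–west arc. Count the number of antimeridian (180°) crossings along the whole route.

Leg 1: +159.52° → -87.72°, shortest Δλ = 112.76° (east) — crosses 180°.
Leg 2: -87.72° → +123.79°, shortest Δλ = -148.49° (west) — crosses 180°.
Total crossings: 2.

2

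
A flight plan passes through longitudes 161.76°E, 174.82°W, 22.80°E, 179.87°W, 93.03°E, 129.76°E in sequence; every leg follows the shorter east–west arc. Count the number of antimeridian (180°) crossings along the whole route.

4

Leg 1: +161.76° → -174.82°, shortest Δλ = 23.42° (east) — crosses 180°.
Leg 2: -174.82° → +22.80°, shortest Δλ = -162.38° (west) — crosses 180°.
Leg 3: +22.80° → -179.87°, shortest Δλ = 157.33° (east) — crosses 180°.
Leg 4: -179.87° → +93.03°, shortest Δλ = -87.1° (west) — crosses 180°.
Leg 5: +93.03° → +129.76°, shortest Δλ = 36.73° (east) — does not cross 180°.
Total crossings: 4.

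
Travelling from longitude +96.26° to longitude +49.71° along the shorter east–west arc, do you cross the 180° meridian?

Signed shortest Δλ = ((49.71 − 96.26 + 180) mod 360) − 180 = -46.55°.
Going west by 46.55° from +96.26° reaches +49.71° without touching 180°.

No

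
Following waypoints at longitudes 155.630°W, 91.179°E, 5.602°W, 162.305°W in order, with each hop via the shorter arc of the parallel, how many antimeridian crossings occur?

Leg 1: -155.630° → +91.179°, shortest Δλ = -113.191° (west) — crosses 180°.
Leg 2: +91.179° → -5.602°, shortest Δλ = -96.781° (west) — does not cross 180°.
Leg 3: -5.602° → -162.305°, shortest Δλ = -156.703° (west) — does not cross 180°.
Total crossings: 1.

1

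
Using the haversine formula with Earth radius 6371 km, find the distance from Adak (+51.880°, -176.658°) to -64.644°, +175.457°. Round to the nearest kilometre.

Δλ = 175.457 − -176.658 = 352.115°; wrapped into (−180°, 180°]: -7.885°.
Δφ = -64.644 − 51.880 = -116.524°.
a = sin²(Δφ/2) + cos φ₁ · cos φ₂ · sin²(Δλ/2) = 0.724536.
c = 2·atan2(√a, √(1−a)) = 2.03652 rad → d = 6371·c ≈ 12974.69 km.

12975 km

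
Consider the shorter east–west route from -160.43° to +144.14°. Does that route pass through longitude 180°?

Naïve |144.14 − -160.43| = 304.57° > 180°, so the shorter arc goes the other way round — across 180°.
Signed shortest Δλ = ((144.14 − -160.43 + 180) mod 360) − 180 = -55.43°.
Going west by 55.43° from -160.43° passes through 180° before reaching +144.14°.

Yes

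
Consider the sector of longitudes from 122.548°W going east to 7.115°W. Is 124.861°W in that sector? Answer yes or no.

No

Band width going east from -122.548° to -7.115°: ((-7.115 − -122.548) mod 360) = 115.433°.
Offset of -124.861° east of the west edge: ((-124.861 − -122.548) mod 360) = 357.687°.
357.687° > 115.433° ⇒ outside.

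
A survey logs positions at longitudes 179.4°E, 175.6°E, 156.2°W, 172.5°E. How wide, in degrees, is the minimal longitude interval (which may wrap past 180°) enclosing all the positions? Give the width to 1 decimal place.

31.3°

Sort the longitudes: -156.2°, +172.5°, +175.6°, +179.4°.
Eastward gaps between consecutive values (wrapping around): 328.7°, 3.1°, 3.8°, 24.4°.
Largest gap = 328.7° ⇒ minimal covering band is its complement: 360° − 328.7° = 31.3°.
Band runs from +172.5° eastward to -156.2°, crossing the antimeridian.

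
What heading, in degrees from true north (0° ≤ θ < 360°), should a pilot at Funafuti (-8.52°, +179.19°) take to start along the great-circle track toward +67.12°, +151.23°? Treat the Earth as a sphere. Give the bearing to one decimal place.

Δλ = 151.23 − 179.19 = -27.96°.
θ = atan2( sin Δλ · cos φ₂ , cos φ₁ · sin φ₂ − sin φ₁ · cos φ₂ · cos Δλ )
  = atan2(-0.18229, 0.96203) = -10.730° → normalised to [0°, 360°): 349.270°.

349.3°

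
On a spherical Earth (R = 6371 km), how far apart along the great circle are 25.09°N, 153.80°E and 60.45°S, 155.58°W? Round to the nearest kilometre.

Δλ = -155.58 − 153.80 = -309.38°; wrapped into (−180°, 180°]: 50.62°.
Δφ = -60.45 − 25.09 = -85.54°.
a = sin²(Δφ/2) + cos φ₁ · cos φ₂ · sin²(Δλ/2) = 0.542752.
c = 2·atan2(√a, √(1−a)) = 1.65640 rad → d = 6371·c ≈ 10552.96 km.

10553 km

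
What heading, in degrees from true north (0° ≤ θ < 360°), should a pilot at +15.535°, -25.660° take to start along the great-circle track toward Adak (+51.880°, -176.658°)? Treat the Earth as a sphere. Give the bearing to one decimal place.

341.7°

Δλ = -176.658 − -25.660 = -150.998°.
θ = atan2( sin Δλ · cos φ₂ , cos φ₁ · sin φ₂ − sin φ₁ · cos φ₂ · cos Δλ )
  = atan2(-0.29930, 0.90258) = -18.346° → normalised to [0°, 360°): 341.654°.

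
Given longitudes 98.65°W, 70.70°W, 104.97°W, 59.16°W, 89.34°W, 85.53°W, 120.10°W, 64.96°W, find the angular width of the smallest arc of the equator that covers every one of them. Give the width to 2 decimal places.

60.94°

Sort the longitudes: -120.10°, -104.97°, -98.65°, -89.34°, -85.53°, -70.70°, -64.96°, -59.16°.
Eastward gaps between consecutive values (wrapping around): 15.13°, 6.32°, 9.31°, 3.81°, 14.83°, 5.74°, 5.80°, 299.06°.
Largest gap = 299.06° ⇒ minimal covering band is its complement: 360° − 299.06° = 60.94°.
Band runs from -120.10° eastward to -59.16°.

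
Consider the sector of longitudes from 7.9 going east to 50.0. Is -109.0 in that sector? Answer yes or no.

No

Band width going east from +7.9° to +50.0°: ((50.0 − 7.9) mod 360) = 42.1°.
Offset of -109.0° east of the west edge: ((-109.0 − 7.9) mod 360) = 243.1°.
243.1° > 42.1° ⇒ outside.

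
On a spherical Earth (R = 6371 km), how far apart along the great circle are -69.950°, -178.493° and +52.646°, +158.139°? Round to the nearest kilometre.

13762 km

Δλ = 158.139 − -178.493 = 336.632°; wrapped into (−180°, 180°]: -23.368°.
Δφ = 52.646 − -69.950 = 122.596°.
a = sin²(Δφ/2) + cos φ₁ · cos φ₂ · sin²(Δλ/2) = 0.777887.
c = 2·atan2(√a, √(1−a)) = 2.16009 rad → d = 6371·c ≈ 13761.93 km.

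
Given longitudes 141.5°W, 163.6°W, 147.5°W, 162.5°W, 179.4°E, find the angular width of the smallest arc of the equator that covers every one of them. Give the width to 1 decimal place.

Sort the longitudes: -163.6°, -162.5°, -147.5°, -141.5°, +179.4°.
Eastward gaps between consecutive values (wrapping around): 1.1°, 15.0°, 6.0°, 320.9°, 17.0°.
Largest gap = 320.9° ⇒ minimal covering band is its complement: 360° − 320.9° = 39.1°.
Band runs from +179.4° eastward to -141.5°, crossing the antimeridian.

39.1°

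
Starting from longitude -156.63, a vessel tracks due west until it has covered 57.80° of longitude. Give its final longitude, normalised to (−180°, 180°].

Start at -156.63°; shift −57.80° → -214.43°.
-214.43° lies outside (−180°, 180°]; add 360° → +145.57°.

+145.57°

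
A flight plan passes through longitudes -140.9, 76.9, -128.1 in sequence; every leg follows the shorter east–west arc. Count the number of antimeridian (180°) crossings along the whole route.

2

Leg 1: -140.9° → +76.9°, shortest Δλ = -142.2° (west) — crosses 180°.
Leg 2: +76.9° → -128.1°, shortest Δλ = 155.0° (east) — crosses 180°.
Total crossings: 2.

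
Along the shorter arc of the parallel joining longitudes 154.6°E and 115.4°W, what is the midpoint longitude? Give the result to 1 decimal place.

Signed shortest Δλ from +154.6° to -115.4° is +90.0°.
Midpoint longitude = +154.6° + (+90.0°)/2 = +154.6° + 45.0° = +199.6°.
Normalise into (−180°, 180°]: -160.4°.
(The naïve average (+154.6 + -115.4)/2 = 19.6° is on the wrong side of the globe.)

160.4°W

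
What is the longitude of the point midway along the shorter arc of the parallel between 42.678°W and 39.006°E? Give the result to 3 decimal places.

1.836°W

Signed shortest Δλ from -42.678° to +39.006° is +81.684°.
Midpoint longitude = -42.678° + (+81.684°)/2 = -42.678° + 40.842° = -1.836°.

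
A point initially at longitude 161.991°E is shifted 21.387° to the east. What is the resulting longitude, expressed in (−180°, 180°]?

176.622°W

Start at +161.991°; shift +21.387° → +183.378°.
+183.378° lies outside (−180°, 180°]; subtract 360° → -176.622°.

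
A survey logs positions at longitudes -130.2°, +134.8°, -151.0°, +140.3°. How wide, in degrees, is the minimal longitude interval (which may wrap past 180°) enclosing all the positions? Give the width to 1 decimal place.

Sort the longitudes: -151.0°, -130.2°, +134.8°, +140.3°.
Eastward gaps between consecutive values (wrapping around): 20.8°, 265.0°, 5.5°, 68.7°.
Largest gap = 265.0° ⇒ minimal covering band is its complement: 360° − 265.0° = 95.0°.
Band runs from +134.8° eastward to -130.2°, crossing the antimeridian.

95.0°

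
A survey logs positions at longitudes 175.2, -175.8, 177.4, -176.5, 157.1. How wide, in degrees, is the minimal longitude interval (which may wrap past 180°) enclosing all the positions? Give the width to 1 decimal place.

Sort the longitudes: -176.5°, -175.8°, +157.1°, +175.2°, +177.4°.
Eastward gaps between consecutive values (wrapping around): 0.7°, 332.9°, 18.1°, 2.2°, 6.1°.
Largest gap = 332.9° ⇒ minimal covering band is its complement: 360° − 332.9° = 27.1°.
Band runs from +157.1° eastward to -175.8°, crossing the antimeridian.

27.1°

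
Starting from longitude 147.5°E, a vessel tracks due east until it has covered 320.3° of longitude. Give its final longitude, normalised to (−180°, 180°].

107.8°E

Start at +147.5°; shift +320.3° → +467.8°.
+467.8° lies outside (−180°, 180°]; subtract 360° → +107.8°.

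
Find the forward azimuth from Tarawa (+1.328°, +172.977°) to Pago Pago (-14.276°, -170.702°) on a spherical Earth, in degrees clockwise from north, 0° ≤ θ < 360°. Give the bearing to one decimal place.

Δλ = -170.702 − 172.977 = -343.679°; wrapped into (−180°, 180°]: 16.321°.
θ = atan2( sin Δλ · cos φ₂ , cos φ₁ · sin φ₂ − sin φ₁ · cos φ₂ · cos Δλ )
  = atan2(0.27234, -0.26808) = 134.549° → normalised to [0°, 360°): 134.549°.

134.5°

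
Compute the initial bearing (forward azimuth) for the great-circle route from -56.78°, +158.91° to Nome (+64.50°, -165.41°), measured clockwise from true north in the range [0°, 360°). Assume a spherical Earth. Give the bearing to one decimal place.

17.7°

Δλ = -165.41 − 158.91 = -324.32°; wrapped into (−180°, 180°]: 35.68°.
θ = atan2( sin Δλ · cos φ₂ , cos φ₁ · sin φ₂ − sin φ₁ · cos φ₂ · cos Δλ )
  = atan2(0.25110, 0.78703) = 17.695° → normalised to [0°, 360°): 17.695°.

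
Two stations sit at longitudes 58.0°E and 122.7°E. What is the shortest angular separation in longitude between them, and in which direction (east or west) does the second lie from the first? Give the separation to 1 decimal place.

Raw difference: 122.7 − 58.0 = 64.7°.
Normalise into (−180°, 180°]: 64.7° stays 64.7°.
Positive ⇒ the second point lies to the east; separation 64.7°.

64.7° east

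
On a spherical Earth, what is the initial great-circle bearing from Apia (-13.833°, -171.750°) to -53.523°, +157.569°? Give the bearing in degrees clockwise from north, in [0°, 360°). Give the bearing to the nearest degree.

205°

Δλ = 157.569 − -171.750 = 329.319°; wrapped into (−180°, 180°]: -30.681°.
θ = atan2( sin Δλ · cos φ₂ , cos φ₁ · sin φ₂ − sin φ₁ · cos φ₂ · cos Δλ )
  = atan2(-0.30335, -0.65853) = -155.267° → normalised to [0°, 360°): 204.733°.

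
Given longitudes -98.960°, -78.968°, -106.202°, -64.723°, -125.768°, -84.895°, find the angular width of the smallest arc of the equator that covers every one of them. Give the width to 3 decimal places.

Sort the longitudes: -125.768°, -106.202°, -98.960°, -84.895°, -78.968°, -64.723°.
Eastward gaps between consecutive values (wrapping around): 19.566°, 7.242°, 14.065°, 5.927°, 14.245°, 298.955°.
Largest gap = 298.955° ⇒ minimal covering band is its complement: 360° − 298.955° = 61.045°.
Band runs from -125.768° eastward to -64.723°.

61.045°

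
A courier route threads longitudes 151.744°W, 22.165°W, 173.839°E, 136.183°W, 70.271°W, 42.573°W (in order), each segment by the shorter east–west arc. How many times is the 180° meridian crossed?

Leg 1: -151.744° → -22.165°, shortest Δλ = 129.579° (east) — does not cross 180°.
Leg 2: -22.165° → +173.839°, shortest Δλ = -163.996° (west) — crosses 180°.
Leg 3: +173.839° → -136.183°, shortest Δλ = 49.978° (east) — crosses 180°.
Leg 4: -136.183° → -70.271°, shortest Δλ = 65.912° (east) — does not cross 180°.
Leg 5: -70.271° → -42.573°, shortest Δλ = 27.698° (east) — does not cross 180°.
Total crossings: 2.

2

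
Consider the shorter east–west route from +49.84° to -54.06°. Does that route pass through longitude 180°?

Signed shortest Δλ = ((-54.06 − 49.84 + 180) mod 360) − 180 = -103.9°.
Going west by 103.9° from +49.84° reaches -54.06° without touching 180°.

No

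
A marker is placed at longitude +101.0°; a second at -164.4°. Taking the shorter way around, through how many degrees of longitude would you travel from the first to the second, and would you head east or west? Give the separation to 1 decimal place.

94.6° east

Raw difference: -164.4 − 101.0 = -265.4°.
Normalise into (−180°, 180°]: -265.4° + 360° = 94.6°.
Positive ⇒ the second point lies to the east; separation 94.6°.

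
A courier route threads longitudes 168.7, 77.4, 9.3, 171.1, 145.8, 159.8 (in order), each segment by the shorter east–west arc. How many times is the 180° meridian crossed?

0

Leg 1: +168.7° → +77.4°, shortest Δλ = -91.3° (west) — does not cross 180°.
Leg 2: +77.4° → +9.3°, shortest Δλ = -68.1° (west) — does not cross 180°.
Leg 3: +9.3° → +171.1°, shortest Δλ = 161.8° (east) — does not cross 180°.
Leg 4: +171.1° → +145.8°, shortest Δλ = -25.3° (west) — does not cross 180°.
Leg 5: +145.8° → +159.8°, shortest Δλ = 14.0° (east) — does not cross 180°.
Total crossings: 0.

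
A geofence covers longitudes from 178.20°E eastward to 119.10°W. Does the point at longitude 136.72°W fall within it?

Yes

Band width going east from +178.20° to -119.10°: ((-119.10 − 178.20) mod 360) = 62.70°.
Offset of -136.72° east of the west edge: ((-136.72 − 178.20) mod 360) = 45.08°.
45.08° ≤ 62.70° ⇒ inside.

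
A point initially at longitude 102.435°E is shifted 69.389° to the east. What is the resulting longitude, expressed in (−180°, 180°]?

Start at +102.435°; shift +69.389° → +171.824°.
+171.824° already lies in (−180°, 180°].

171.824°E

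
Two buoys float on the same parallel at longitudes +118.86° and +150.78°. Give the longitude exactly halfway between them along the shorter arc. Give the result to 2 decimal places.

Signed shortest Δλ from +118.86° to +150.78° is +31.92°.
Midpoint longitude = +118.86° + (+31.92°)/2 = +118.86° + 15.96° = +134.82°.

+134.82°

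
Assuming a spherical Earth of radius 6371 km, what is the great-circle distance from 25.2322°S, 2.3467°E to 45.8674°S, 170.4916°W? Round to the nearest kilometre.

Δλ = -170.4916 − 2.3467 = -172.8383°.
Δφ = -45.8674 − -25.2322 = -20.6352°.
a = sin²(Δφ/2) + cos φ₁ · cos φ₂ · sin²(Δλ/2) = 0.659505.
c = 2·atan2(√a, √(1−a)) = 1.89548 rad → d = 6371·c ≈ 12076.11 km.

12076 km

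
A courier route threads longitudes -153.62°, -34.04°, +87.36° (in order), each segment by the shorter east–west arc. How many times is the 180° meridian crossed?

0

Leg 1: -153.62° → -34.04°, shortest Δλ = 119.58° (east) — does not cross 180°.
Leg 2: -34.04° → +87.36°, shortest Δλ = 121.4° (east) — does not cross 180°.
Total crossings: 0.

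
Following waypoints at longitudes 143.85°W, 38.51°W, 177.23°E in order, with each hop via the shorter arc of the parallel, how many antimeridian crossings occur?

1

Leg 1: -143.85° → -38.51°, shortest Δλ = 105.34° (east) — does not cross 180°.
Leg 2: -38.51° → +177.23°, shortest Δλ = -144.26° (west) — crosses 180°.
Total crossings: 1.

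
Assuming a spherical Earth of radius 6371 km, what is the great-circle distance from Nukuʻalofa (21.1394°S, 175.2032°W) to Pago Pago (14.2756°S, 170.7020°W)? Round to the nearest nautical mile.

Δλ = -170.7020 − -175.2032 = 4.5012°.
Δφ = -14.2756 − -21.1394 = 6.8638°.
a = sin²(Δφ/2) + cos φ₁ · cos φ₂ · sin²(Δλ/2) = 0.004977.
c = 2·atan2(√a, √(1−a)) = 0.14122 rad → d = 6371·c ≈ 899.71 km ≈ 485.80 nmi.

486 nmi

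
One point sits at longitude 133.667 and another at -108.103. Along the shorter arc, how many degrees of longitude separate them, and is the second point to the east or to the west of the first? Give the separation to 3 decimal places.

Raw difference: -108.103 − 133.667 = -241.77°.
Normalise into (−180°, 180°]: -241.77° + 360° = 118.23°.
Positive ⇒ the second point lies to the east; separation 118.230°.

118.230° east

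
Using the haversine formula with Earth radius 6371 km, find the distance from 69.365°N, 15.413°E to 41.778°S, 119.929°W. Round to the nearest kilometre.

Δλ = -119.929 − 15.413 = -135.342°.
Δφ = -41.778 − 69.365 = -111.143°.
a = sin²(Δφ/2) + cos φ₁ · cos φ₂ · sin²(Δλ/2) = 0.905220.
c = 2·atan2(√a, √(1−a)) = 2.51570 rad → d = 6371·c ≈ 16027.52 km.

16028 km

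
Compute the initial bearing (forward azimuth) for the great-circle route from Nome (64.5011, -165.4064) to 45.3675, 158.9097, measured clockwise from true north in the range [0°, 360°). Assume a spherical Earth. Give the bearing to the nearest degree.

243°

Δλ = 158.9097 − -165.4064 = 324.3161°; wrapped into (−180°, 180°]: -35.6839°.
θ = atan2( sin Δλ · cos φ₂ , cos φ₁ · sin φ₂ − sin φ₁ · cos φ₂ · cos Δλ )
  = atan2(-0.40981, -0.20871) = -116.989° → normalised to [0°, 360°): 243.011°.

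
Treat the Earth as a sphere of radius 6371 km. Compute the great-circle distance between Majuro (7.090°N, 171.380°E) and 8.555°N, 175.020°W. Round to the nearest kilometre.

Δλ = -175.020 − 171.380 = -346.400°; wrapped into (−180°, 180°]: 13.600°.
Δφ = 8.555 − 7.090 = 1.465°.
a = sin²(Δφ/2) + cos φ₁ · cos φ₂ · sin²(Δλ/2) = 0.013921.
c = 2·atan2(√a, √(1−a)) = 0.23653 rad → d = 6371·c ≈ 1506.90 km.

1507 km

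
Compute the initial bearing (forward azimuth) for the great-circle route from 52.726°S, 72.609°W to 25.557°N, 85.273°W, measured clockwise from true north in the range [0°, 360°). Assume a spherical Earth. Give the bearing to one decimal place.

Δλ = -85.273 − -72.609 = -12.664°.
θ = atan2( sin Δλ · cos φ₂ , cos φ₁ · sin φ₂ − sin φ₁ · cos φ₂ · cos Δλ )
  = atan2(-0.19778, 0.96170) = -11.621° → normalised to [0°, 360°): 348.379°.

348.4°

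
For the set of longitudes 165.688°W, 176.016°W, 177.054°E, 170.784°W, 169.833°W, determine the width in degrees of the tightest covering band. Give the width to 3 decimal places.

Sort the longitudes: -176.016°, -170.784°, -169.833°, -165.688°, +177.054°.
Eastward gaps between consecutive values (wrapping around): 5.232°, 0.951°, 4.145°, 342.742°, 6.930°.
Largest gap = 342.742° ⇒ minimal covering band is its complement: 360° − 342.742° = 17.258°.
Band runs from +177.054° eastward to -165.688°, crossing the antimeridian.

17.258°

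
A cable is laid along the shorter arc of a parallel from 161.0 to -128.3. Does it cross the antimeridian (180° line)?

Naïve |-128.3 − 161.0| = 289.3° > 180°, so the shorter arc goes the other way round — across 180°.
Signed shortest Δλ = ((-128.3 − 161.0 + 180) mod 360) − 180 = 70.7°.
Going east by 70.7° from +161.0° passes through 180° before reaching -128.3°.

Yes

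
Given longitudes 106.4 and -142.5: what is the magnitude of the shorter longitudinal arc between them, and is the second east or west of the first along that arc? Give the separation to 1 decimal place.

Raw difference: -142.5 − 106.4 = -248.9°.
Normalise into (−180°, 180°]: -248.9° + 360° = 111.1°.
Positive ⇒ the second point lies to the east; separation 111.1°.

111.1° east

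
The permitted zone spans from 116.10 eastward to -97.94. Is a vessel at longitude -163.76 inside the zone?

Yes

Band width going east from +116.10° to -97.94°: ((-97.94 − 116.10) mod 360) = 145.96°.
Offset of -163.76° east of the west edge: ((-163.76 − 116.10) mod 360) = 80.14°.
80.14° ≤ 145.96° ⇒ inside.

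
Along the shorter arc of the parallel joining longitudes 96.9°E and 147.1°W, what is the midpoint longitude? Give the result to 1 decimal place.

154.9°E

Signed shortest Δλ from +96.9° to -147.1° is +116.0°.
Midpoint longitude = +96.9° + (+116.0°)/2 = +96.9° + 58.0° = +154.9°.
(The naïve average (+96.9 + -147.1)/2 = -25.1° is on the wrong side of the globe.)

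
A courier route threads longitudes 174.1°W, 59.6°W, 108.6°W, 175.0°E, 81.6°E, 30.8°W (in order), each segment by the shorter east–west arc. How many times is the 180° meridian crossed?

Leg 1: -174.1° → -59.6°, shortest Δλ = 114.5° (east) — does not cross 180°.
Leg 2: -59.6° → -108.6°, shortest Δλ = -49.0° (west) — does not cross 180°.
Leg 3: -108.6° → +175.0°, shortest Δλ = -76.4° (west) — crosses 180°.
Leg 4: +175.0° → +81.6°, shortest Δλ = -93.4° (west) — does not cross 180°.
Leg 5: +81.6° → -30.8°, shortest Δλ = -112.4° (west) — does not cross 180°.
Total crossings: 1.

1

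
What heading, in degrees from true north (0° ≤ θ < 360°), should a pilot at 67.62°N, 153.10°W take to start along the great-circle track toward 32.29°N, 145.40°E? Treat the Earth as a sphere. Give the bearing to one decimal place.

257.1°

Δλ = 145.40 − -153.10 = 298.50°; wrapped into (−180°, 180°]: -61.50°.
θ = atan2( sin Δλ · cos φ₂ , cos φ₁ · sin φ₂ − sin φ₁ · cos φ₂ · cos Δλ )
  = atan2(-0.74291, -0.16959) = -102.859° → normalised to [0°, 360°): 257.141°.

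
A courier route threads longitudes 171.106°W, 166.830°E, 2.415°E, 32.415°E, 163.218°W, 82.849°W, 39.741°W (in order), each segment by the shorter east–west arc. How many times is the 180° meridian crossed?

Leg 1: -171.106° → +166.830°, shortest Δλ = -22.064° (west) — crosses 180°.
Leg 2: +166.830° → +2.415°, shortest Δλ = -164.415° (west) — does not cross 180°.
Leg 3: +2.415° → +32.415°, shortest Δλ = 30.0° (east) — does not cross 180°.
Leg 4: +32.415° → -163.218°, shortest Δλ = 164.367° (east) — crosses 180°.
Leg 5: -163.218° → -82.849°, shortest Δλ = 80.369° (east) — does not cross 180°.
Leg 6: -82.849° → -39.741°, shortest Δλ = 43.108° (east) — does not cross 180°.
Total crossings: 2.

2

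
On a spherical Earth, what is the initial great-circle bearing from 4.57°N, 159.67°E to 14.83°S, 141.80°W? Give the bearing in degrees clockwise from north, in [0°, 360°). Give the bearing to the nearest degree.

Δλ = -141.80 − 159.67 = -301.47°; wrapped into (−180°, 180°]: 58.53°.
θ = atan2( sin Δλ · cos φ₂ , cos φ₁ · sin φ₂ − sin φ₁ · cos φ₂ · cos Δλ )
  = atan2(0.82450, -0.29535) = 109.708° → normalised to [0°, 360°): 109.708°.

110°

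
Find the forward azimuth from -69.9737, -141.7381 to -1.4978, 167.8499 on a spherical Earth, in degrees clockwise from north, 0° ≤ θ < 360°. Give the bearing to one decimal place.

307.4°

Δλ = 167.8499 − -141.7381 = 309.5880°; wrapped into (−180°, 180°]: -50.4120°.
θ = atan2( sin Δλ · cos φ₂ , cos φ₁ · sin φ₂ − sin φ₁ · cos φ₂ · cos Δλ )
  = atan2(-0.77038, 0.58958) = -52.573° → normalised to [0°, 360°): 307.427°.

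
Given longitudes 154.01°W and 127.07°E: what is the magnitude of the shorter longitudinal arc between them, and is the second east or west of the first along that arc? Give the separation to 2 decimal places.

78.92° west

Raw difference: 127.07 − -154.01 = 281.08°.
Normalise into (−180°, 180°]: 281.08° − 360° = -78.92°.
Negative ⇒ the second point lies to the west; separation 78.92°.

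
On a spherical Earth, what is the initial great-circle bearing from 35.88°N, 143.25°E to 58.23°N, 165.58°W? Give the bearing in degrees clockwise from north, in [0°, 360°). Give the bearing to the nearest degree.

Δλ = -165.58 − 143.25 = -308.83°; wrapped into (−180°, 180°]: 51.17°.
θ = atan2( sin Δλ · cos φ₂ , cos φ₁ · sin φ₂ − sin φ₁ · cos φ₂ · cos Δλ )
  = atan2(0.41016, 0.49536) = 39.625° → normalised to [0°, 360°): 39.625°.

40°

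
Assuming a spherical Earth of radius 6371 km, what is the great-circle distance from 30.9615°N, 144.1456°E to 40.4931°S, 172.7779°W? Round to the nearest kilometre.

Δλ = -172.7779 − 144.1456 = -316.9235°; wrapped into (−180°, 180°]: 43.0765°.
Δφ = -40.4931 − 30.9615 = -71.4546°.
a = sin²(Δφ/2) + cos φ₁ · cos φ₂ · sin²(Δλ/2) = 0.428865.
c = 2·atan2(√a, √(1−a)) = 1.42804 rad → d = 6371·c ≈ 9098.05 km.

9098 km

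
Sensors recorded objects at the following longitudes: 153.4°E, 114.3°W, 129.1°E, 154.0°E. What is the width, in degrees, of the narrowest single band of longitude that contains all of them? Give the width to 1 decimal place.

Sort the longitudes: -114.3°, +129.1°, +153.4°, +154.0°.
Eastward gaps between consecutive values (wrapping around): 243.4°, 24.3°, 0.6°, 91.7°.
Largest gap = 243.4° ⇒ minimal covering band is its complement: 360° − 243.4° = 116.6°.
Band runs from +129.1° eastward to -114.3°, crossing the antimeridian.

116.6°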